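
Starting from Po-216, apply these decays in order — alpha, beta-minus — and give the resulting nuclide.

Start: (A, Z) = (216, 84).
After α: (212, 82).
After β⁻: (212, 83).
Z = 83 is bismuth.

Bi-212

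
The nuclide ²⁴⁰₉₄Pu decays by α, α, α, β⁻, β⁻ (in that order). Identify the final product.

Th-228

Start: (A, Z) = (240, 94).
After α: (236, 92).
After α: (232, 90).
After α: (228, 88).
After β⁻: (228, 89).
After β⁻: (228, 90).
Z = 90 is thorium.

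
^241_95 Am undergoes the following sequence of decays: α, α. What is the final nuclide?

Pa-233

Start: (A, Z) = (241, 95).
After α: (237, 93).
After α: (233, 91).
Z = 91 is protactinium.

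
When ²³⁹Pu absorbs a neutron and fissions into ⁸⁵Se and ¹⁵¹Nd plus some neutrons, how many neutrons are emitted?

4

Conserve mass number: 240 = 85 + 151 + k, so k = 240 − 236 = 4.
Check atomic number: 94 = 34 + 60 + 0 = 94. ✓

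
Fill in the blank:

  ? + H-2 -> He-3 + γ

Conserve mass number: A + 2 = 3 + 0, so A = 1.
Conserve atomic number: Z + 1 = 2 + 0, so Z = 1.
A = 1 and Z = 1 is H-1 — a proton.

proton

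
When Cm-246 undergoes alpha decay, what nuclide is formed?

Pu-242

Alpha decay: mass number changes by -4, atomic number by -2.
A: 246 − 4 = 242; Z: 96 − 2 = 94.
Z = 94 is plutonium, so the daughter is Pu-242.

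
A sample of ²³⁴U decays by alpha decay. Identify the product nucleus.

Alpha decay: mass number changes by -4, atomic number by -2.
A: 234 − 4 = 230; Z: 92 − 2 = 90.
Z = 90 is thorium, so the daughter is ²³⁰Th.

Th-230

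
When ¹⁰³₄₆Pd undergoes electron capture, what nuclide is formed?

Electron capture: mass number changes by +0, atomic number by -1.
A: 103 = 103; Z: 46 − 1 = 45.
Z = 45 is rhodium, so the daughter is ¹⁰³₄₅Rh.

Rh-103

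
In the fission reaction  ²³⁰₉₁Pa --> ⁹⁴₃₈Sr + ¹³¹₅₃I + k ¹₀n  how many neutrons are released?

5

Conserve mass number: 230 = 94 + 131 + k, so k = 230 − 225 = 5.
Check atomic number: 91 = 38 + 53 + 0 = 91. ✓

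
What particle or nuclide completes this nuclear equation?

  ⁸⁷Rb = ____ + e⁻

Conserve mass number: 87 = A + 0, so A = 87.
Conserve atomic number: 37 = Z − 1, so Z = 38.
Z = 38 is strontium, so the species is ⁸⁷Sr.

Sr-87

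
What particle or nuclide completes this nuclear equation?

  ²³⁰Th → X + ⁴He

Conserve mass number: 230 = A + 4, so A = 226.
Conserve atomic number: 90 = Z + 2, so Z = 88.
Z = 88 is radium, so the species is ²²⁶Ra.

Ra-226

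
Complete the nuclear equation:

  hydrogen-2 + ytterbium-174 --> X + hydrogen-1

Conserve mass number: 2 + 174 = A + 1, so A = 175.
Conserve atomic number: 1 + 70 = Z + 1, so Z = 70.
Z = 70 is ytterbium, so the species is ytterbium-175.

Yb-175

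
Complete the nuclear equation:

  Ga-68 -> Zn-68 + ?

Conserve mass number: 68 = 68 + A, so A = 0.
Conserve atomic number: 31 = 30 + Z, so Z = 1.
A = 0 and Z = 1 is e⁺ — a positron.

positron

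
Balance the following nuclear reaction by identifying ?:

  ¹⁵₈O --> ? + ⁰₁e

Conserve mass number: 15 = A + 0, so A = 15.
Conserve atomic number: 8 = Z + 1, so Z = 7.
Z = 7 is nitrogen, so the species is ¹⁵₇N.

N-15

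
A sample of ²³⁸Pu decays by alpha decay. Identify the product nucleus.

U-234

Alpha decay: mass number changes by -4, atomic number by -2.
A: 238 − 4 = 234; Z: 94 − 2 = 92.
Z = 92 is uranium, so the daughter is ²³⁴U.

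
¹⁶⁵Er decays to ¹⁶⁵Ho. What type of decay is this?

ΔA = 165 − 165 = 0; ΔZ = 67 − 68 = -1.
A is unchanged and Z drops by 1 — a proton has become a neutron (β⁺ emission or electron capture).

beta-plus decay or electron capture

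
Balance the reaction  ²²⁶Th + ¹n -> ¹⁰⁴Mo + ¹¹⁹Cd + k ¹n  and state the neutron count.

Conserve mass number: 227 = 104 + 119 + k, so k = 227 − 223 = 4.
Check atomic number: 90 = 42 + 48 + 0 = 90. ✓

4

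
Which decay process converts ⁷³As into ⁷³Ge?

beta-plus decay or electron capture

ΔA = 73 − 73 = 0; ΔZ = 32 − 33 = -1.
A is unchanged and Z drops by 1 — a proton has become a neutron (β⁺ emission or electron capture).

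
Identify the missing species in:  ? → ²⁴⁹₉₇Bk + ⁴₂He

Conserve mass number: A = 249 + 4, so A = 253.
Conserve atomic number: Z = 97 + 2, so Z = 99.
Z = 99 is einsteinium, so the species is ²⁵³₉₉Es.

Es-253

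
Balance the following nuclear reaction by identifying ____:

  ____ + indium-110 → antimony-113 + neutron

Conserve mass number: A + 110 = 113 + 1, so A = 4.
Conserve atomic number: Z + 49 = 51 + 0, so Z = 2.
A = 4 and Z = 2 is helium-4 — an alpha particle.

alpha particle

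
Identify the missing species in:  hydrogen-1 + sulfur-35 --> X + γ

Cl-36

Conserve mass number: 1 + 35 = A + 0, so A = 36.
Conserve atomic number: 1 + 16 = Z + 0, so Z = 17.
Z = 17 is chlorine, so the species is chlorine-36.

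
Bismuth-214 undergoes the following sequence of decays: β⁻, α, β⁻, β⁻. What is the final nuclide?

Po-210

Start: (A, Z) = (214, 83).
After β⁻: (214, 84).
After α: (210, 82).
After β⁻: (210, 83).
After β⁻: (210, 84).
Z = 84 is polonium.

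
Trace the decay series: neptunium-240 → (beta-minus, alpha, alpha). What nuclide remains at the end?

Start: (A, Z) = (240, 93).
After β⁻: (240, 94).
After α: (236, 92).
After α: (232, 90).
Z = 90 is thorium.

Th-232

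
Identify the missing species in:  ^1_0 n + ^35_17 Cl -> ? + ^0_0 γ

Cl-36

Conserve mass number: 1 + 35 = A + 0, so A = 36.
Conserve atomic number: 0 + 17 = Z + 0, so Z = 17.
Z = 17 is chlorine, so the species is ^36_17 Cl.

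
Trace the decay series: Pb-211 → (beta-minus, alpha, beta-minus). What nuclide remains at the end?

Pb-207

Start: (A, Z) = (211, 82).
After β⁻: (211, 83).
After α: (207, 81).
After β⁻: (207, 82).
Z = 82 is lead.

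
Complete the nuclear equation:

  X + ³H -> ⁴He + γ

proton

Conserve mass number: A + 3 = 4 + 0, so A = 1.
Conserve atomic number: Z + 1 = 2 + 0, so Z = 1.
A = 1 and Z = 1 is ¹H — a proton.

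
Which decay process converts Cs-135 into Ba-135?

ΔA = 135 − 135 = 0; ΔZ = 56 − 55 = +1.
A is unchanged and Z rises by 1 — a neutron has become a proton (β⁻ decay).

beta-minus decay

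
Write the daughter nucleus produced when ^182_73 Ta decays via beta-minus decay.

Beta-minus decay: mass number changes by +0, atomic number by +1.
A: 182 = 182; Z: 73 + 1 = 74.
Z = 74 is tungsten, so the daughter is ^182_74 W.

W-182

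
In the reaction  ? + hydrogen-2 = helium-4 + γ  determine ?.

Conserve mass number: A + 2 = 4 + 0, so A = 2.
Conserve atomic number: Z + 1 = 2 + 0, so Z = 1.
A = 2 and Z = 1 is hydrogen-2 — a deuteron.

deuteron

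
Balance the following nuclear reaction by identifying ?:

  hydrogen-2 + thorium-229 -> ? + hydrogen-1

Th-230

Conserve mass number: 2 + 229 = A + 1, so A = 230.
Conserve atomic number: 1 + 90 = Z + 1, so Z = 90.
Z = 90 is thorium, so the species is thorium-230.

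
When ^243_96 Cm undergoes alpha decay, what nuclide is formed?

Alpha decay: mass number changes by -4, atomic number by -2.
A: 243 − 4 = 239; Z: 96 − 2 = 94.
Z = 94 is plutonium, so the daughter is ^239_94 Pu.

Pu-239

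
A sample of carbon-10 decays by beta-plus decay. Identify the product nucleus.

Beta-plus decay: mass number changes by +0, atomic number by -1.
A: 10 = 10; Z: 6 − 1 = 5.
Z = 5 is boron, so the daughter is boron-10.

B-10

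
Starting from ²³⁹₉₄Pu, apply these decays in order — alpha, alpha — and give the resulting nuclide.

Th-231

Start: (A, Z) = (239, 94).
After α: (235, 92).
After α: (231, 90).
Z = 90 is thorium.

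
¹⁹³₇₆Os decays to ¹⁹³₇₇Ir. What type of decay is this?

beta-minus decay

ΔA = 193 − 193 = 0; ΔZ = 77 − 76 = +1.
A is unchanged and Z rises by 1 — a neutron has become a proton (β⁻ decay).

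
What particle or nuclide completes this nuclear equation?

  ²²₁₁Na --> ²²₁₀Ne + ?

Conserve mass number: 22 = 22 + A, so A = 0.
Conserve atomic number: 11 = 10 + Z, so Z = 1.
A = 0 and Z = 1 is ⁰₁e — a positron.

positron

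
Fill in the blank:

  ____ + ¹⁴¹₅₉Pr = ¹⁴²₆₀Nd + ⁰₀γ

proton

Conserve mass number: A + 141 = 142 + 0, so A = 1.
Conserve atomic number: Z + 59 = 60 + 0, so Z = 1.
A = 1 and Z = 1 is ¹₁H — a proton.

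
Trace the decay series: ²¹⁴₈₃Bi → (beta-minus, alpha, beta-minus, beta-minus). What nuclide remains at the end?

Start: (A, Z) = (214, 83).
After β⁻: (214, 84).
After α: (210, 82).
After β⁻: (210, 83).
After β⁻: (210, 84).
Z = 84 is polonium.

Po-210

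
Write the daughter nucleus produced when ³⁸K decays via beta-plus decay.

Ar-38

Beta-plus decay: mass number changes by +0, atomic number by -1.
A: 38 = 38; Z: 19 − 1 = 18.
Z = 18 is argon, so the daughter is ³⁸Ar.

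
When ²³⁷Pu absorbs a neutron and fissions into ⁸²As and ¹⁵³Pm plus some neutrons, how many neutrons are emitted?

3

Conserve mass number: 238 = 82 + 153 + k, so k = 238 − 235 = 3.
Check atomic number: 94 = 33 + 61 + 0 = 94. ✓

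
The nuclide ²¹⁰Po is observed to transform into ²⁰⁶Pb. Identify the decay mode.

alpha decay

ΔA = 206 − 210 = -4; ΔZ = 82 − 84 = -2.
A drops by 4 and Z drops by 2 — the signature of alpha emission.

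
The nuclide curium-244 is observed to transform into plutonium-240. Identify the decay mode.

alpha decay

ΔA = 240 − 244 = -4; ΔZ = 94 − 96 = -2.
A drops by 4 and Z drops by 2 — the signature of alpha emission.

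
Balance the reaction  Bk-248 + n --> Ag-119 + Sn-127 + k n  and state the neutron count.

Conserve mass number: 249 = 119 + 127 + k, so k = 249 − 246 = 3.
Check atomic number: 97 = 47 + 50 + 0 = 97. ✓

3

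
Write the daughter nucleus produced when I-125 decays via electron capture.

Electron capture: mass number changes by +0, atomic number by -1.
A: 125 = 125; Z: 53 − 1 = 52.
Z = 52 is tellurium, so the daughter is Te-125.

Te-125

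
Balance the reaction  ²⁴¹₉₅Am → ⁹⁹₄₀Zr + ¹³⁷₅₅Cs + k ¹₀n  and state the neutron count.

Conserve mass number: 241 = 99 + 137 + k, so k = 241 − 236 = 5.
Check atomic number: 95 = 40 + 55 + 0 = 95. ✓

5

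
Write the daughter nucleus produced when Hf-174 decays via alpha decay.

Yb-170

Alpha decay: mass number changes by -4, atomic number by -2.
A: 174 − 4 = 170; Z: 72 − 2 = 70.
Z = 70 is ytterbium, so the daughter is Yb-170.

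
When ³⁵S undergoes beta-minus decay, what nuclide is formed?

Beta-minus decay: mass number changes by +0, atomic number by +1.
A: 35 = 35; Z: 16 + 1 = 17.
Z = 17 is chlorine, so the daughter is ³⁵Cl.

Cl-35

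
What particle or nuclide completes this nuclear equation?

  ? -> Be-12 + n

Be-13

Conserve mass number: A = 12 + 1, so A = 13.
Conserve atomic number: Z = 4 + 0, so Z = 4.
Z = 4 is beryllium, so the species is Be-13.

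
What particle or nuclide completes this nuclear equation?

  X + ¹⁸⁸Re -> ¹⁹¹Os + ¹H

alpha particle

Conserve mass number: A + 188 = 191 + 1, so A = 4.
Conserve atomic number: Z + 75 = 76 + 1, so Z = 2.
A = 4 and Z = 2 is ⁴He — an alpha particle.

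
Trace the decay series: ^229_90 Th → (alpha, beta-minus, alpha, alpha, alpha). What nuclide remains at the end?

Bi-213

Start: (A, Z) = (229, 90).
After α: (225, 88).
After β⁻: (225, 89).
After α: (221, 87).
After α: (217, 85).
After α: (213, 83).
Z = 83 is bismuth.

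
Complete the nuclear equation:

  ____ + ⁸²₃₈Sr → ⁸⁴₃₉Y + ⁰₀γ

Conserve mass number: A + 82 = 84 + 0, so A = 2.
Conserve atomic number: Z + 38 = 39 + 0, so Z = 1.
A = 2 and Z = 1 is ²₁H — a deuteron.

deuteron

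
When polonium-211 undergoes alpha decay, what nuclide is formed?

Alpha decay: mass number changes by -4, atomic number by -2.
A: 211 − 4 = 207; Z: 84 − 2 = 82.
Z = 82 is lead, so the daughter is lead-207.

Pb-207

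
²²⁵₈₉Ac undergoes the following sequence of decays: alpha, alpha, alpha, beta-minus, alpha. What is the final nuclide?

Start: (A, Z) = (225, 89).
After α: (221, 87).
After α: (217, 85).
After α: (213, 83).
After β⁻: (213, 84).
After α: (209, 82).
Z = 82 is lead.

Pb-209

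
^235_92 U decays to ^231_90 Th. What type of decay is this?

ΔA = 231 − 235 = -4; ΔZ = 90 − 92 = -2.
A drops by 4 and Z drops by 2 — the signature of alpha emission.

alpha decay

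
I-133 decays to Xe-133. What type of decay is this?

ΔA = 133 − 133 = 0; ΔZ = 54 − 53 = +1.
A is unchanged and Z rises by 1 — a neutron has become a proton (β⁻ decay).

beta-minus decay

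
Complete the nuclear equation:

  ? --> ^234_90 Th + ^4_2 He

Conserve mass number: A = 234 + 4, so A = 238.
Conserve atomic number: Z = 90 + 2, so Z = 92.
Z = 92 is uranium, so the species is ^238_92 U.

U-238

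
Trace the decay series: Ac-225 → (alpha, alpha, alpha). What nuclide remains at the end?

Bi-213

Start: (A, Z) = (225, 89).
After α: (221, 87).
After α: (217, 85).
After α: (213, 83).
Z = 83 is bismuth.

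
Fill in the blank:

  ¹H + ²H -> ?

Conserve mass number: 1 + 2 = A, so A = 3.
Conserve atomic number: 1 + 1 = Z, so Z = 2.
Z = 2 is helium, so the species is ³He.

He-3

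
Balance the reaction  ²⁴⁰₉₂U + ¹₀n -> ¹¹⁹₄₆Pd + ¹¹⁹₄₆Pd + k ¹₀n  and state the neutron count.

Conserve mass number: 241 = 119 + 119 + k, so k = 241 − 238 = 3.
Check atomic number: 92 = 46 + 46 + 0 = 92. ✓

3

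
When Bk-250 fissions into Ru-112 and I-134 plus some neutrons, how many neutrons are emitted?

Conserve mass number: 250 = 112 + 134 + k, so k = 250 − 246 = 4.
Check atomic number: 97 = 44 + 53 + 0 = 97. ✓

4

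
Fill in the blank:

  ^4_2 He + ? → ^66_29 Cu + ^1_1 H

Conserve mass number: 4 + A = 66 + 1, so A = 63.
Conserve atomic number: 2 + Z = 29 + 1, so Z = 28.
Z = 28 is nickel, so the species is ^63_28 Ni.

Ni-63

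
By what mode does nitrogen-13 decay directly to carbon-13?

ΔA = 13 − 13 = 0; ΔZ = 6 − 7 = -1.
A is unchanged and Z drops by 1 — a proton has become a neutron (β⁺ emission or electron capture).

beta-plus decay or electron capture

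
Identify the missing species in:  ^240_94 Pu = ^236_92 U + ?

Conserve mass number: 240 = 236 + A, so A = 4.
Conserve atomic number: 94 = 92 + Z, so Z = 2.
A = 4 and Z = 2 is ^4_2 He — an alpha particle.

alpha particle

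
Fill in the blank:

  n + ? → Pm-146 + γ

Conserve mass number: 1 + A = 146 + 0, so A = 145.
Conserve atomic number: 0 + Z = 61 + 0, so Z = 61.
Z = 61 is promethium, so the species is Pm-145.

Pm-145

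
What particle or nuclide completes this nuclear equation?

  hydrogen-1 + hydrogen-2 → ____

He-3

Conserve mass number: 1 + 2 = A, so A = 3.
Conserve atomic number: 1 + 1 = Z, so Z = 2.
Z = 2 is helium, so the species is helium-3.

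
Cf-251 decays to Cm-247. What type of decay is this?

ΔA = 247 − 251 = -4; ΔZ = 96 − 98 = -2.
A drops by 4 and Z drops by 2 — the signature of alpha emission.

alpha decay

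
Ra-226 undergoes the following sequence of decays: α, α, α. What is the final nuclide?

Pb-214

Start: (A, Z) = (226, 88).
After α: (222, 86).
After α: (218, 84).
After α: (214, 82).
Z = 82 is lead.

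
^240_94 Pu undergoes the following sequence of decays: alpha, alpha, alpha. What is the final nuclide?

Start: (A, Z) = (240, 94).
After α: (236, 92).
After α: (232, 90).
After α: (228, 88).
Z = 88 is radium.

Ra-228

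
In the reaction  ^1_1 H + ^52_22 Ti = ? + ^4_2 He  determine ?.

Sc-49

Conserve mass number: 1 + 52 = A + 4, so A = 49.
Conserve atomic number: 1 + 22 = Z + 2, so Z = 21.
Z = 21 is scandium, so the species is ^49_21 Sc.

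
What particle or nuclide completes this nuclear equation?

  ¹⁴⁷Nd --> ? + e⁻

Pm-147

Conserve mass number: 147 = A + 0, so A = 147.
Conserve atomic number: 60 = Z − 1, so Z = 61.
Z = 61 is promethium, so the species is ¹⁴⁷Pm.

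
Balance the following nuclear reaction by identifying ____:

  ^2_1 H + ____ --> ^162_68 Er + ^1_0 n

Conserve mass number: 2 + A = 162 + 1, so A = 161.
Conserve atomic number: 1 + Z = 68 + 0, so Z = 67.
Z = 67 is holmium, so the species is ^161_67 Ho.

Ho-161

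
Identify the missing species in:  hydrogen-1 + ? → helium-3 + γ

deuteron

Conserve mass number: 1 + A = 3 + 0, so A = 2.
Conserve atomic number: 1 + Z = 2 + 0, so Z = 1.
A = 2 and Z = 1 is hydrogen-2 — a deuteron.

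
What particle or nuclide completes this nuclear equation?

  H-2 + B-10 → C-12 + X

gamma ray

Conserve mass number: 2 + 10 = 12 + A, so A = 0.
Conserve atomic number: 1 + 5 = 6 + Z, so Z = 0.
A = 0 and Z = 0 is γ — a gamma ray.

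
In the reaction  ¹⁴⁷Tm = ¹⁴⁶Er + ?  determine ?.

proton

Conserve mass number: 147 = 146 + A, so A = 1.
Conserve atomic number: 69 = 68 + Z, so Z = 1.
A = 1 and Z = 1 is ¹H — a proton.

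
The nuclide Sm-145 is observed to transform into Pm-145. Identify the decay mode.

ΔA = 145 − 145 = 0; ΔZ = 61 − 62 = -1.
A is unchanged and Z drops by 1 — a proton has become a neutron (β⁺ emission or electron capture).

beta-plus decay or electron capture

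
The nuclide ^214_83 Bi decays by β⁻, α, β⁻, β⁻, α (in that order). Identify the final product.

Pb-206

Start: (A, Z) = (214, 83).
After β⁻: (214, 84).
After α: (210, 82).
After β⁻: (210, 83).
After β⁻: (210, 84).
After α: (206, 82).
Z = 82 is lead.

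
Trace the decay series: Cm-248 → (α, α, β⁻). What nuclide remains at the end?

Np-240

Start: (A, Z) = (248, 96).
After α: (244, 94).
After α: (240, 92).
After β⁻: (240, 93).
Z = 93 is neptunium.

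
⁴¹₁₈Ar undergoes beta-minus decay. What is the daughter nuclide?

Beta-minus decay: mass number changes by +0, atomic number by +1.
A: 41 = 41; Z: 18 + 1 = 19.
Z = 19 is potassium, so the daughter is ⁴¹₁₉K.

K-41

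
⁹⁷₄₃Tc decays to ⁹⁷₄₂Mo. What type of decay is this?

beta-plus decay or electron capture

ΔA = 97 − 97 = 0; ΔZ = 42 − 43 = -1.
A is unchanged and Z drops by 1 — a proton has become a neutron (β⁺ emission or electron capture).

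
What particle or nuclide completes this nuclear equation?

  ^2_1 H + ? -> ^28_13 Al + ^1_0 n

Conserve mass number: 2 + A = 28 + 1, so A = 27.
Conserve atomic number: 1 + Z = 13 + 0, so Z = 12.
Z = 12 is magnesium, so the species is ^27_12 Mg.

Mg-27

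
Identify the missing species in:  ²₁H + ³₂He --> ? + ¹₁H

He-4

Conserve mass number: 2 + 3 = A + 1, so A = 4.
Conserve atomic number: 1 + 2 = Z + 1, so Z = 2.
A = 4 and Z = 2 is ⁴₂He — an alpha particle.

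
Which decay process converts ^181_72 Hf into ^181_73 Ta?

ΔA = 181 − 181 = 0; ΔZ = 73 − 72 = +1.
A is unchanged and Z rises by 1 — a neutron has become a proton (β⁻ decay).

beta-minus decay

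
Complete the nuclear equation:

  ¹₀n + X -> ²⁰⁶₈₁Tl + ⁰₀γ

Conserve mass number: 1 + A = 206 + 0, so A = 205.
Conserve atomic number: 0 + Z = 81 + 0, so Z = 81.
Z = 81 is thallium, so the species is ²⁰⁵₈₁Tl.

Tl-205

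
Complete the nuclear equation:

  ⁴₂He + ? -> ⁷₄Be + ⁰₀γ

Conserve mass number: 4 + A = 7 + 0, so A = 3.
Conserve atomic number: 2 + Z = 4 + 0, so Z = 2.
Z = 2 is helium, so the species is ³₂He.

He-3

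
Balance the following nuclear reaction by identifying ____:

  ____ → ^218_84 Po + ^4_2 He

Rn-222

Conserve mass number: A = 218 + 4, so A = 222.
Conserve atomic number: Z = 84 + 2, so Z = 86.
Z = 86 is radon, so the species is ^222_86 Rn.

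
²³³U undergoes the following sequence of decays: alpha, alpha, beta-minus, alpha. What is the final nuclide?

Start: (A, Z) = (233, 92).
After α: (229, 90).
After α: (225, 88).
After β⁻: (225, 89).
After α: (221, 87).
Z = 87 is francium.

Fr-221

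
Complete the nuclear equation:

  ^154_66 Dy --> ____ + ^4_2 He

Conserve mass number: 154 = A + 4, so A = 150.
Conserve atomic number: 66 = Z + 2, so Z = 64.
Z = 64 is gadolinium, so the species is ^150_64 Gd.

Gd-150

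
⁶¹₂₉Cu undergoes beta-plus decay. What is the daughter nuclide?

Beta-plus decay: mass number changes by +0, atomic number by -1.
A: 61 = 61; Z: 29 − 1 = 28.
Z = 28 is nickel, so the daughter is ⁶¹₂₈Ni.

Ni-61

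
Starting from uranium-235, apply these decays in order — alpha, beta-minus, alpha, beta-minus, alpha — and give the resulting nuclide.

Ra-223

Start: (A, Z) = (235, 92).
After α: (231, 90).
After β⁻: (231, 91).
After α: (227, 89).
After β⁻: (227, 90).
After α: (223, 88).
Z = 88 is radium.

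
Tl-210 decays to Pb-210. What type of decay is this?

beta-minus decay

ΔA = 210 − 210 = 0; ΔZ = 82 − 81 = +1.
A is unchanged and Z rises by 1 — a neutron has become a proton (β⁻ decay).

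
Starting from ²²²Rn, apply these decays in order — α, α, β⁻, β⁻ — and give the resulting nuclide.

Po-214

Start: (A, Z) = (222, 86).
After α: (218, 84).
After α: (214, 82).
After β⁻: (214, 83).
After β⁻: (214, 84).
Z = 84 is polonium.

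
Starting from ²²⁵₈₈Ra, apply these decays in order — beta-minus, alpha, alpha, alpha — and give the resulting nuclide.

Start: (A, Z) = (225, 88).
After β⁻: (225, 89).
After α: (221, 87).
After α: (217, 85).
After α: (213, 83).
Z = 83 is bismuth.

Bi-213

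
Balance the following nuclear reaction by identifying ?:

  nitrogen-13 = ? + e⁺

Conserve mass number: 13 = A + 0, so A = 13.
Conserve atomic number: 7 = Z + 1, so Z = 6.
Z = 6 is carbon, so the species is carbon-13.

C-13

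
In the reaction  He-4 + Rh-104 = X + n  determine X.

Conserve mass number: 4 + 104 = A + 1, so A = 107.
Conserve atomic number: 2 + 45 = Z + 0, so Z = 47.
Z = 47 is silver, so the species is Ag-107.

Ag-107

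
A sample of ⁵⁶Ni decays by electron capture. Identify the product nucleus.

Co-56

Electron capture: mass number changes by +0, atomic number by -1.
A: 56 = 56; Z: 28 − 1 = 27.
Z = 27 is cobalt, so the daughter is ⁵⁶Co.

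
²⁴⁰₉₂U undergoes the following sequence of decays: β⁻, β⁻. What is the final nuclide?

Pu-240

Start: (A, Z) = (240, 92).
After β⁻: (240, 93).
After β⁻: (240, 94).
Z = 94 is plutonium.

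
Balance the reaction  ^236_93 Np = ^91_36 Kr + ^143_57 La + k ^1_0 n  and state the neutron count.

Conserve mass number: 236 = 91 + 143 + k, so k = 236 − 234 = 2.
Check atomic number: 93 = 36 + 57 + 0 = 93. ✓

2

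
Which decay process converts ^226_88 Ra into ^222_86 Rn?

alpha decay

ΔA = 222 − 226 = -4; ΔZ = 86 − 88 = -2.
A drops by 4 and Z drops by 2 — the signature of alpha emission.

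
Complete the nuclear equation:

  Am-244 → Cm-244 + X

beta-minus particle

Conserve mass number: 244 = 244 + A, so A = 0.
Conserve atomic number: 95 = 96 + Z, so Z = -1.
A = 0 and Z = -1 is e⁻ — a beta-minus particle.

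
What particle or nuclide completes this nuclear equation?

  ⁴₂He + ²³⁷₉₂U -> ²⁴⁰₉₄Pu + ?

neutron

Conserve mass number: 4 + 237 = 240 + A, so A = 1.
Conserve atomic number: 2 + 92 = 94 + Z, so Z = 0.
A = 1 and Z = 0 is ¹₀n — a neutron.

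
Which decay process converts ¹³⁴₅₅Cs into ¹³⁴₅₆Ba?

beta-minus decay

ΔA = 134 − 134 = 0; ΔZ = 56 − 55 = +1.
A is unchanged and Z rises by 1 — a neutron has become a proton (β⁻ decay).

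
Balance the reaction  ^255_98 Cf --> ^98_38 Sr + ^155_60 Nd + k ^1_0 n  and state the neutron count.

Conserve mass number: 255 = 98 + 155 + k, so k = 255 − 253 = 2.
Check atomic number: 98 = 38 + 60 + 0 = 98. ✓

2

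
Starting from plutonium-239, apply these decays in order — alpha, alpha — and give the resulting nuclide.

Start: (A, Z) = (239, 94).
After α: (235, 92).
After α: (231, 90).
Z = 90 is thorium.

Th-231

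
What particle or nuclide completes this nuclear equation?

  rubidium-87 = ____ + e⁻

Sr-87

Conserve mass number: 87 = A + 0, so A = 87.
Conserve atomic number: 37 = Z − 1, so Z = 38.
Z = 38 is strontium, so the species is strontium-87.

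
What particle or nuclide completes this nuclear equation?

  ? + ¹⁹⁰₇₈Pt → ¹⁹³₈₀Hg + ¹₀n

Conserve mass number: A + 190 = 193 + 1, so A = 4.
Conserve atomic number: Z + 78 = 80 + 0, so Z = 2.
A = 4 and Z = 2 is ⁴₂He — an alpha particle.

alpha particle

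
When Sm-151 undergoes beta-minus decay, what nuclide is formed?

Beta-minus decay: mass number changes by +0, atomic number by +1.
A: 151 = 151; Z: 62 + 1 = 63.
Z = 63 is europium, so the daughter is Eu-151.

Eu-151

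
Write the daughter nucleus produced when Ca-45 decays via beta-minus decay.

Sc-45

Beta-minus decay: mass number changes by +0, atomic number by +1.
A: 45 = 45; Z: 20 + 1 = 21.
Z = 21 is scandium, so the daughter is Sc-45.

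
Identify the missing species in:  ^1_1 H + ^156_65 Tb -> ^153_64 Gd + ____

Conserve mass number: 1 + 156 = 153 + A, so A = 4.
Conserve atomic number: 1 + 65 = 64 + Z, so Z = 2.
A = 4 and Z = 2 is ^4_2 He — an alpha particle.

alpha particle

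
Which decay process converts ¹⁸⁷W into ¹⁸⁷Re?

ΔA = 187 − 187 = 0; ΔZ = 75 − 74 = +1.
A is unchanged and Z rises by 1 — a neutron has become a proton (β⁻ decay).

beta-minus decay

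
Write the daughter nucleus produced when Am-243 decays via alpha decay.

Alpha decay: mass number changes by -4, atomic number by -2.
A: 243 − 4 = 239; Z: 95 − 2 = 93.
Z = 93 is neptunium, so the daughter is Np-239.

Np-239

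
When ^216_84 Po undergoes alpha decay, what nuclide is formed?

Alpha decay: mass number changes by -4, atomic number by -2.
A: 216 − 4 = 212; Z: 84 − 2 = 82.
Z = 82 is lead, so the daughter is ^212_82 Pb.

Pb-212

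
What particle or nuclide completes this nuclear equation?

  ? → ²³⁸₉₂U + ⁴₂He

Pu-242

Conserve mass number: A = 238 + 4, so A = 242.
Conserve atomic number: Z = 92 + 2, so Z = 94.
Z = 94 is plutonium, so the species is ²⁴²₉₄Pu.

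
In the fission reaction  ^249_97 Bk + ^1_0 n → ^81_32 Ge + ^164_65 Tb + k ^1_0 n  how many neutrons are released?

Conserve mass number: 250 = 81 + 164 + k, so k = 250 − 245 = 5.
Check atomic number: 97 = 32 + 65 + 0 = 97. ✓

5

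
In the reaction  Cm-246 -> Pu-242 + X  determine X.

alpha particle

Conserve mass number: 246 = 242 + A, so A = 4.
Conserve atomic number: 96 = 94 + Z, so Z = 2.
A = 4 and Z = 2 is He-4 — an alpha particle.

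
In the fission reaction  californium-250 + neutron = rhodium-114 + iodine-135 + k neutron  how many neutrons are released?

2

Conserve mass number: 251 = 114 + 135 + k, so k = 251 − 249 = 2.
Check atomic number: 98 = 45 + 53 + 0 = 98. ✓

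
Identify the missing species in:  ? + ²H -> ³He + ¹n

Conserve mass number: A + 2 = 3 + 1, so A = 2.
Conserve atomic number: Z + 1 = 2 + 0, so Z = 1.
A = 2 and Z = 1 is ²H — a deuteron.

deuteron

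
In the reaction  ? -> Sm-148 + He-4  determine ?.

Conserve mass number: A = 148 + 4, so A = 152.
Conserve atomic number: Z = 62 + 2, so Z = 64.
Z = 64 is gadolinium, so the species is Gd-152.

Gd-152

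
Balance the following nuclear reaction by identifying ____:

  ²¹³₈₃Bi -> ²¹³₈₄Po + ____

Conserve mass number: 213 = 213 + A, so A = 0.
Conserve atomic number: 83 = 84 + Z, so Z = -1.
A = 0 and Z = -1 is ⁰₋₁e — a beta-minus particle.

beta-minus particle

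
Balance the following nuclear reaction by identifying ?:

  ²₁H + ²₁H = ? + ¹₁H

H-3

Conserve mass number: 2 + 2 = A + 1, so A = 3.
Conserve atomic number: 1 + 1 = Z + 1, so Z = 1.
A = 3 and Z = 1 is ³₁H — a triton.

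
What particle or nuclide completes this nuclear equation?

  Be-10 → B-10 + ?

Conserve mass number: 10 = 10 + A, so A = 0.
Conserve atomic number: 4 = 5 + Z, so Z = -1.
A = 0 and Z = -1 is e⁻ — a beta-minus particle.

beta-minus particle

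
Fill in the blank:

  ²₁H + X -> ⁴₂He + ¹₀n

Conserve mass number: 2 + A = 4 + 1, so A = 3.
Conserve atomic number: 1 + Z = 2 + 0, so Z = 1.
A = 3 and Z = 1 is ³₁H — a triton.

triton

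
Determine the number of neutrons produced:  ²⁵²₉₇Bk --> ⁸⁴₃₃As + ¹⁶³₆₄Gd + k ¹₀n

5

Conserve mass number: 252 = 84 + 163 + k, so k = 252 − 247 = 5.
Check atomic number: 97 = 33 + 64 + 0 = 97. ✓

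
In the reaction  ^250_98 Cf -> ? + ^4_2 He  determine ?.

Cm-246

Conserve mass number: 250 = A + 4, so A = 246.
Conserve atomic number: 98 = Z + 2, so Z = 96.
Z = 96 is curium, so the species is ^246_96 Cm.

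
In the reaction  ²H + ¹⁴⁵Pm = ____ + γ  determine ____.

Sm-147

Conserve mass number: 2 + 145 = A + 0, so A = 147.
Conserve atomic number: 1 + 61 = Z + 0, so Z = 62.
Z = 62 is samarium, so the species is ¹⁴⁷Sm.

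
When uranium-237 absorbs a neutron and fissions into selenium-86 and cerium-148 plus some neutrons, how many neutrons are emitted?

4

Conserve mass number: 238 = 86 + 148 + k, so k = 238 − 234 = 4.
Check atomic number: 92 = 34 + 58 + 0 = 92. ✓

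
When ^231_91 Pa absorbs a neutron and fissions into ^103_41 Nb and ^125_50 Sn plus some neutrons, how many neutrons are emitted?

4

Conserve mass number: 232 = 103 + 125 + k, so k = 232 − 228 = 4.
Check atomic number: 91 = 41 + 50 + 0 = 91. ✓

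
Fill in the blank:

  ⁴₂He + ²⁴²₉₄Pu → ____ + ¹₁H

Conserve mass number: 4 + 242 = A + 1, so A = 245.
Conserve atomic number: 2 + 94 = Z + 1, so Z = 95.
Z = 95 is americium, so the species is ²⁴⁵₉₅Am.

Am-245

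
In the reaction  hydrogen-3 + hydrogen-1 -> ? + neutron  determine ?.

He-3

Conserve mass number: 3 + 1 = A + 1, so A = 3.
Conserve atomic number: 1 + 1 = Z + 0, so Z = 2.
Z = 2 is helium, so the species is helium-3.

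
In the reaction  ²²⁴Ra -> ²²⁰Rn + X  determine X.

Conserve mass number: 224 = 220 + A, so A = 4.
Conserve atomic number: 88 = 86 + Z, so Z = 2.
A = 4 and Z = 2 is ⁴He — an alpha particle.

alpha particle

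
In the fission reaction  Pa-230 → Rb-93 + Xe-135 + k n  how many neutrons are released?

2

Conserve mass number: 230 = 93 + 135 + k, so k = 230 − 228 = 2.
Check atomic number: 91 = 37 + 54 + 0 = 91. ✓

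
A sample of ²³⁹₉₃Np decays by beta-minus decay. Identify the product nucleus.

Beta-minus decay: mass number changes by +0, atomic number by +1.
A: 239 = 239; Z: 93 + 1 = 94.
Z = 94 is plutonium, so the daughter is ²³⁹₉₄Pu.

Pu-239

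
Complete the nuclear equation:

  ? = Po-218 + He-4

Rn-222

Conserve mass number: A = 218 + 4, so A = 222.
Conserve atomic number: Z = 84 + 2, so Z = 86.
Z = 86 is radon, so the species is Rn-222.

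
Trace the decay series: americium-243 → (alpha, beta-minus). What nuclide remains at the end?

Start: (A, Z) = (243, 95).
After α: (239, 93).
After β⁻: (239, 94).
Z = 94 is plutonium.

Pu-239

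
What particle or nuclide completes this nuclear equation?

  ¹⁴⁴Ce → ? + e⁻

Conserve mass number: 144 = A + 0, so A = 144.
Conserve atomic number: 58 = Z − 1, so Z = 59.
Z = 59 is praseodymium, so the species is ¹⁴⁴Pr.

Pr-144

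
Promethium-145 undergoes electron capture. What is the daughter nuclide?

Electron capture: mass number changes by +0, atomic number by -1.
A: 145 = 145; Z: 61 − 1 = 60.
Z = 60 is neodymium, so the daughter is neodymium-145.

Nd-145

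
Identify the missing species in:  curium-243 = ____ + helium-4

Pu-239

Conserve mass number: 243 = A + 4, so A = 239.
Conserve atomic number: 96 = Z + 2, so Z = 94.
Z = 94 is plutonium, so the species is plutonium-239.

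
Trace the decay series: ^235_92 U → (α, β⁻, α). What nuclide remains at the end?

Ac-227

Start: (A, Z) = (235, 92).
After α: (231, 90).
After β⁻: (231, 91).
After α: (227, 89).
Z = 89 is actinium.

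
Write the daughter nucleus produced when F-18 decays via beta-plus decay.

Beta-plus decay: mass number changes by +0, atomic number by -1.
A: 18 = 18; Z: 9 − 1 = 8.
Z = 8 is oxygen, so the daughter is O-18.

O-18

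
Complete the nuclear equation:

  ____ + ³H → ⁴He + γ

proton

Conserve mass number: A + 3 = 4 + 0, so A = 1.
Conserve atomic number: Z + 1 = 2 + 0, so Z = 1.
A = 1 and Z = 1 is ¹H — a proton.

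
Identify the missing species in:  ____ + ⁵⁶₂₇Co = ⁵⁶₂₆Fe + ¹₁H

Conserve mass number: A + 56 = 56 + 1, so A = 1.
Conserve atomic number: Z + 27 = 26 + 1, so Z = 0.
A = 1 and Z = 0 is ¹₀n — a neutron.

neutron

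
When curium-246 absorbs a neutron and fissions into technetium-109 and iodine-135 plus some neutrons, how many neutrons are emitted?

3

Conserve mass number: 247 = 109 + 135 + k, so k = 247 − 244 = 3.
Check atomic number: 96 = 43 + 53 + 0 = 96. ✓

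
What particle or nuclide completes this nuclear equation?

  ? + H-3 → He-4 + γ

Conserve mass number: A + 3 = 4 + 0, so A = 1.
Conserve atomic number: Z + 1 = 2 + 0, so Z = 1.
A = 1 and Z = 1 is H-1 — a proton.

proton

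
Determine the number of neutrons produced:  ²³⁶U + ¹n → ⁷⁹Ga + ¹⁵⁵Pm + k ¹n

Conserve mass number: 237 = 79 + 155 + k, so k = 237 − 234 = 3.
Check atomic number: 92 = 31 + 61 + 0 = 92. ✓

3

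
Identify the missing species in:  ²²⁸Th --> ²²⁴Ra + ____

Conserve mass number: 228 = 224 + A, so A = 4.
Conserve atomic number: 90 = 88 + Z, so Z = 2.
A = 4 and Z = 2 is ⁴He — an alpha particle.

alpha particle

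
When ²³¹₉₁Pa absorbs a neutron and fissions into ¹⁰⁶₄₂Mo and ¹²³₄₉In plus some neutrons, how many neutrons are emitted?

3

Conserve mass number: 232 = 106 + 123 + k, so k = 232 − 229 = 3.
Check atomic number: 91 = 42 + 49 + 0 = 91. ✓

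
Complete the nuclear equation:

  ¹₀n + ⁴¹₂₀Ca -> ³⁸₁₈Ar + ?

Conserve mass number: 1 + 41 = 38 + A, so A = 4.
Conserve atomic number: 0 + 20 = 18 + Z, so Z = 2.
A = 4 and Z = 2 is ⁴₂He — an alpha particle.

alpha particle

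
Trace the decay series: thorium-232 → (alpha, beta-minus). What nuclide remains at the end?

Ac-228

Start: (A, Z) = (232, 90).
After α: (228, 88).
After β⁻: (228, 89).
Z = 89 is actinium.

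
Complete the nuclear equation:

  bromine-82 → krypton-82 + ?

beta-minus particle

Conserve mass number: 82 = 82 + A, so A = 0.
Conserve atomic number: 35 = 36 + Z, so Z = -1.
A = 0 and Z = -1 is e⁻ — a beta-minus particle.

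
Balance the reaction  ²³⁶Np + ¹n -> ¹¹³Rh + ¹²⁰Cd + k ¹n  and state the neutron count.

Conserve mass number: 237 = 113 + 120 + k, so k = 237 − 233 = 4.
Check atomic number: 93 = 45 + 48 + 0 = 93. ✓

4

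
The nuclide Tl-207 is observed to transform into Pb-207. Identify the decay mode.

beta-minus decay

ΔA = 207 − 207 = 0; ΔZ = 82 − 81 = +1.
A is unchanged and Z rises by 1 — a neutron has become a proton (β⁻ decay).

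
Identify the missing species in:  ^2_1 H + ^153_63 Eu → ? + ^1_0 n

Gd-154

Conserve mass number: 2 + 153 = A + 1, so A = 154.
Conserve atomic number: 1 + 63 = Z + 0, so Z = 64.
Z = 64 is gadolinium, so the species is ^154_64 Gd.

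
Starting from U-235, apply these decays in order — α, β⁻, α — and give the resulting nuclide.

Ac-227

Start: (A, Z) = (235, 92).
After α: (231, 90).
After β⁻: (231, 91).
After α: (227, 89).
Z = 89 is actinium.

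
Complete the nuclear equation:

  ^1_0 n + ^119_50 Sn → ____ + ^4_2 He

Cd-116

Conserve mass number: 1 + 119 = A + 4, so A = 116.
Conserve atomic number: 0 + 50 = Z + 2, so Z = 48.
Z = 48 is cadmium, so the species is ^116_48 Cd.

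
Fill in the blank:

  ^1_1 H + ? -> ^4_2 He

triton

Conserve mass number: 1 + A = 4, so A = 3.
Conserve atomic number: 1 + Z = 2, so Z = 1.
A = 3 and Z = 1 is ^3_1 H — a triton.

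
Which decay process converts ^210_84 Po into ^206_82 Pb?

alpha decay

ΔA = 206 − 210 = -4; ΔZ = 82 − 84 = -2.
A drops by 4 and Z drops by 2 — the signature of alpha emission.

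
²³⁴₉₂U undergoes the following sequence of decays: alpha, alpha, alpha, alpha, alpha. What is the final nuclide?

Pb-214

Start: (A, Z) = (234, 92).
After α: (230, 90).
After α: (226, 88).
After α: (222, 86).
After α: (218, 84).
After α: (214, 82).
Z = 82 is lead.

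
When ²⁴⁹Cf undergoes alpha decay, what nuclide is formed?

Cm-245

Alpha decay: mass number changes by -4, atomic number by -2.
A: 249 − 4 = 245; Z: 98 − 2 = 96.
Z = 96 is curium, so the daughter is ²⁴⁵Cm.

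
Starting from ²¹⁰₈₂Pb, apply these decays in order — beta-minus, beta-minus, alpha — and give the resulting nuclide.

Start: (A, Z) = (210, 82).
After β⁻: (210, 83).
After β⁻: (210, 84).
After α: (206, 82).
Z = 82 is lead.

Pb-206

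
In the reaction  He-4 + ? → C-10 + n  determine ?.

Be-7

Conserve mass number: 4 + A = 10 + 1, so A = 7.
Conserve atomic number: 2 + Z = 6 + 0, so Z = 4.
Z = 4 is beryllium, so the species is Be-7.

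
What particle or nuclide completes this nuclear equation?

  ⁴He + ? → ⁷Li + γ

Conserve mass number: 4 + A = 7 + 0, so A = 3.
Conserve atomic number: 2 + Z = 3 + 0, so Z = 1.
A = 3 and Z = 1 is ³H — a triton.

triton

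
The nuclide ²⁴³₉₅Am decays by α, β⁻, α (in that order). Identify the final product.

U-235

Start: (A, Z) = (243, 95).
After α: (239, 93).
After β⁻: (239, 94).
After α: (235, 92).
Z = 92 is uranium.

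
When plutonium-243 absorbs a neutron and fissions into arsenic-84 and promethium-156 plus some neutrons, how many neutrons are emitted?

Conserve mass number: 244 = 84 + 156 + k, so k = 244 − 240 = 4.
Check atomic number: 94 = 33 + 61 + 0 = 94. ✓

4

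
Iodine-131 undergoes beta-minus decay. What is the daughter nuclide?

Xe-131

Beta-minus decay: mass number changes by +0, atomic number by +1.
A: 131 = 131; Z: 53 + 1 = 54.
Z = 54 is xenon, so the daughter is xenon-131.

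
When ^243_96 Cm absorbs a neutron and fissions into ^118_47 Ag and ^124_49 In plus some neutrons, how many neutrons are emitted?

Conserve mass number: 244 = 118 + 124 + k, so k = 244 − 242 = 2.
Check atomic number: 96 = 47 + 49 + 0 = 96. ✓

2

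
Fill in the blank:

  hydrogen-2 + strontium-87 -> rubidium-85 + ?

alpha particle

Conserve mass number: 2 + 87 = 85 + A, so A = 4.
Conserve atomic number: 1 + 38 = 37 + Z, so Z = 2.
A = 4 and Z = 2 is helium-4 — an alpha particle.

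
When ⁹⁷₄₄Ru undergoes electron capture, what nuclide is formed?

Tc-97

Electron capture: mass number changes by +0, atomic number by -1.
A: 97 = 97; Z: 44 − 1 = 43.
Z = 43 is technetium, so the daughter is ⁹⁷₄₃Tc.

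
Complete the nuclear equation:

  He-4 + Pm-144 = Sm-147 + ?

Conserve mass number: 4 + 144 = 147 + A, so A = 1.
Conserve atomic number: 2 + 61 = 62 + Z, so Z = 1.
A = 1 and Z = 1 is H-1 — a proton.

proton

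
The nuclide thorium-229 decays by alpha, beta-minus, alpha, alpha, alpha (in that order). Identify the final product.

Bi-213

Start: (A, Z) = (229, 90).
After α: (225, 88).
After β⁻: (225, 89).
After α: (221, 87).
After α: (217, 85).
After α: (213, 83).
Z = 83 is bismuth.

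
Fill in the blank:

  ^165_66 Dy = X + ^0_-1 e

Ho-165

Conserve mass number: 165 = A + 0, so A = 165.
Conserve atomic number: 66 = Z − 1, so Z = 67.
Z = 67 is holmium, so the species is ^165_67 Ho.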